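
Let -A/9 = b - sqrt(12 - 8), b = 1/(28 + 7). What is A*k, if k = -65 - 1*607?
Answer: -59616/5 ≈ -11923.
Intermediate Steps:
b = 1/35 ≈ 0.028571
k = -672 (k = -65 - 607 = -672)
A = 621/35 (A = -9*(1/35 - sqrt(12 - 8)) = -9*(1/35 - sqrt(4)) = -9*(1/35 - 1*2) = -9*(1/35 - 2) = -9*(-69/35) = 621/35 ≈ 17.743)
A*k = (621/35)*(-672) = -59616/5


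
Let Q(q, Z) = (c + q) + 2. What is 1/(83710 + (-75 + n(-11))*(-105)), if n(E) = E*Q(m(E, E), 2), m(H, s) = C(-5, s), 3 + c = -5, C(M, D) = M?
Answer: 1/78880 ≈ 1.2677e-5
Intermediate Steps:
c = -8 (c = -3 - 5 = -8)
m(H, s) = -5
Q(q, Z) = -6 + q (Q(q, Z) = (-8 + q) + 2 = -6 + q)
n(E) = -11*E (n(E) = E*(-6 - 5) = E*(-11) = -11*E)
1/(83710 + (-75 + n(-11))*(-105)) = 1/(83710 + (-75 - 11*(-11))*(-105)) = 1/(83710 + (-75 + 121)*(-105)) = 1/(83710 + 46*(-105)) = 1/(83710 - 4830) = 1/78880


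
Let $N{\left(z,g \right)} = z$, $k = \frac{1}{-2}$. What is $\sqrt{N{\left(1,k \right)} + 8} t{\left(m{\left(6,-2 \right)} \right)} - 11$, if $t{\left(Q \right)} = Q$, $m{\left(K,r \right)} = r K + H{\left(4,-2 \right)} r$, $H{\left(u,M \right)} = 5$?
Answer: $-77$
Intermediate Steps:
$m{\left(K,r \right)} = 5 r + K r$ ($m{\left(K,r \right)} = r K + 5 r = K r + 5 r = 5 r + K r$)
$k = - \frac{1}{2} \approx -0.5$
$\sqrt{N{\left(1,k \right)} + 8} t{\left(m{\left(6,-2 \right)} \right)} - 11 = \sqrt{1 + 8} \left(- 2 \left(5 + 6\right)\right) - 11 = \sqrt{9} \left(\left(-2\right) 11\right) - 11 = 3 \left(-22\right) - 11 = -66 - 11 = -77$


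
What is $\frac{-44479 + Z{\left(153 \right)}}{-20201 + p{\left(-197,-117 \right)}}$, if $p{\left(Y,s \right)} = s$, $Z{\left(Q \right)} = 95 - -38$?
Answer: $\frac{22173}{10159} \approx 2.1826$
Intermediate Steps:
$Z{\left(Q \right)} = 133$ ($Z{\left(Q \right)} = 95 + 38 = 133$)
$\frac{-44479 + Z{\left(153 \right)}}{-20201 + p{\left(-197,-117 \right)}} = \frac{-44479 + 133}{-20201 - 117} = - \frac{44346}{-20318} = \left(-44346\right) \left(- \frac{1}{20318}\right) = \frac{22173}{10159}$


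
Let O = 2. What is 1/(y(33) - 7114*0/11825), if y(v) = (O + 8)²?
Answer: 1/100 ≈ 0.010000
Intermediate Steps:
y(v) = 100 (y(v) = (2 + 8)² = 10² = 100)
1/(y(33) - 7114*0/11825) = 1/(100 - 7114*0/11825) = 1/(100 + 0*(1/11825)) = 1/(100 + 0) = 1/100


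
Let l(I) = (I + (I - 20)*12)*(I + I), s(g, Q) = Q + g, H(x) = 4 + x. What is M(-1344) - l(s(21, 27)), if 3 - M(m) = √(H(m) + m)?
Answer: -36861 - 2*I*√671 ≈ -36861.0 - 51.807*I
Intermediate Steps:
l(I) = 2*I*(-240 + 13*I) (l(I) = (I + (-20 + I)*12)*(2*I) = (I + (-240 + 12*I))*(2*I) = (-240 + 13*I)*(2*I) = 2*I*(-240 + 13*I))
M(m) = 3 - √(4 + 2*m) (M(m) = 3 - √((4 + m) + m) = 3 - √(4 + 2*m))
M(-1344) - l(s(21, 27)) = (3 - √(4 + 2*(-1344))) - 2*(27 + 21)*(-240 + 13*(27 + 21)) = (3 - √(4 - 2688)) - 2*48*(-240 + 13*48) = (3 - √(-2684)) - 2*48*(-240 + 624) = (3 - 2*I*√671) - 2*48*384 = (3 - 2*I*√671) - 1*36864 = (3 - 2*I*√671) - 36864 = -36861 - 2*I*√671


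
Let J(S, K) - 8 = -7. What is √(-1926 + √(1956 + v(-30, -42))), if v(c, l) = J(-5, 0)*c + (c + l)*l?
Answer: √(-1926 + 15*√22) ≈ 43.077*I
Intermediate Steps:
J(S, K) = 1 (J(S, K) = 8 - 7 = 1)
v(c, l) = c + l*(c + l) (v(c, l) = 1*c + (c + l)*l = c + l*(c + l))
√(-1926 + √(1956 + v(-30, -42))) = √(-1926 + √(1956 + (-30 + (-42)² - 30*(-42)))) = √(-1926 + √(1956 + (-30 + 1764 + 1260))) = √(-1926 + √(1956 + 2994)) = √(-1926 + √4950) = √(-1926 + 15*√22)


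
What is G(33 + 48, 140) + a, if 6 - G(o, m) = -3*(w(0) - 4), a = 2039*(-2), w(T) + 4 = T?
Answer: -4096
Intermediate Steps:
w(T) = -4 + T
a = -4078
G(o, m) = -18 (G(o, m) = 6 - (-3)*((-4 + 0) - 4) = 6 - (-3)*(-4 - 4) = 6 - (-3)*(-8) = 6 - 1*24 = 6 - 24 = -18)
G(33 + 48, 140) + a = -18 - 4078 = -4096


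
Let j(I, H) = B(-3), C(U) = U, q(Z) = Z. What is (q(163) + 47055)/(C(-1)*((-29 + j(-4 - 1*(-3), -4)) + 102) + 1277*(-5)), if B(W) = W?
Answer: -47218/6455 ≈ -7.3149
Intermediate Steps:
j(I, H) = -3
(q(163) + 47055)/(C(-1)*((-29 + j(-4 - 1*(-3), -4)) + 102) + 1277*(-5)) = (163 + 47055)/(-((-29 - 3) + 102) + 1277*(-5)) = 47218/(-(-32 + 102) - 6385) = 47218/(-1*70 - 6385) = 47218/(-70 - 6385) = 47218/(-6455) = 47218*(-1/6455) = -47218/6455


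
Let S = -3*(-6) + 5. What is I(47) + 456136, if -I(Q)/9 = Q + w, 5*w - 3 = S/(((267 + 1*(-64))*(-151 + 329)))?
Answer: 16466538377/36134 ≈ 4.5571e+5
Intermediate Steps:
S = 23 (S = 18 + 5 = 23)
w = 21685/36134 (w = 3/5 + (23/(((267 + 1*(-64))*(-151 + 329))))/5 = 3/5 + (23/(((267 - 64)*178)))/5 = 3/5 + (23/((203*178)))/5 = 3/5 + (23/36134)/5 = 3/5 + (23*(1/36134))/5 = 3/5 + (1/5)*(23/36134) = 3/5 + 23/180670 = 21685/36134 ≈ 0.60013)
I(Q) = -195165/36134 - 9*Q (I(Q) = -9*(Q + 21685/36134) = -9*(21685/36134 + Q) = -195165/36134 - 9*Q)
I(47) + 456136 = (-195165/36134 - 9*47) + 456136 = (-195165/36134 - 423) + 456136 = -15479847/36134 + 456136 = 16466538377/36134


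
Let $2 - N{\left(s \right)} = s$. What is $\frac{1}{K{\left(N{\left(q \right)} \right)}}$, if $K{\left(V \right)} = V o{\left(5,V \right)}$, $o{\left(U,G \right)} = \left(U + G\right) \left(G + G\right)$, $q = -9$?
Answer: $\frac{1}{3872} \approx 0.00025826$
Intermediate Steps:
$o{\left(U,G \right)} = 2 G \left(G + U\right)$ ($o{\left(U,G \right)} = \left(G + U\right) 2 G = 2 G \left(G + U\right)$)
$N{\left(s \right)} = 2 - s$
$K{\left(V \right)} = 2 V^{2} \left(5 + V\right)$ ($K{\left(V \right)} = V 2 V \left(V + 5\right) = V 2 V \left(5 + V\right) = 2 V^{2} \left(5 + V\right)$)
$\frac{1}{K{\left(N{\left(q \right)} \right)}} = \frac{1}{2 \left(2 - -9\right)^{2} \left(5 + \left(2 - -9\right)\right)} = \frac{1}{2 \left(2 + 9\right)^{2} \left(5 + \left(2 + 9\right)\right)} = \frac{1}{2 \cdot 11^{2} \left(5 + 11\right)} = \frac{1}{2 \cdot 121 \cdot 16} = \frac{1}{3872}$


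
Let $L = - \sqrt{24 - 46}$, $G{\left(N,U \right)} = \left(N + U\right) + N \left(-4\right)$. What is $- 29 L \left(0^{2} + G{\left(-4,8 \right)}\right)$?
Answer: $580 i \sqrt{22} \approx 2720.4 i$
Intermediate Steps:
$G{\left(N,U \right)} = U - 3 N$ ($G{\left(N,U \right)} = \left(N + U\right) - 4 N = U - 3 N$)
$L = - i \sqrt{22}$ ($L = - \sqrt{-22} = - i \sqrt{22} \approx - 4.6904 i$)
$- 29 L \left(0^{2} + G{\left(-4,8 \right)}\right) = - 29 \left(- i \sqrt{22}\right) \left(0^{2} + \left(8 - -12\right)\right) = 29 i \sqrt{22} \left(0 + \left(8 + 12\right)\right) = 29 i \sqrt{22} \left(0 + 20\right) = 29 i \sqrt{22} \cdot 20 = 580 i \sqrt{22}$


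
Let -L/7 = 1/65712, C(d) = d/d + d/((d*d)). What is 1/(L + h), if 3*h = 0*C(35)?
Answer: -65712/7 ≈ -9387.4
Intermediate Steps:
C(d) = 1 + 1/d (C(d) = 1 + d/(d²) = 1 + d/d² = 1 + 1/d)
h = 0 (h = (0*((1 + 35)/35))/3 = (0*((1/35)*36))/3 = (0*(36/35))/3 = (⅓)*0 = 0)
L = -7/65712 ≈ -0.00010653
1/(L + h) = 1/(-7/65712 + 0) = 1/(-7/65712) = -65712/7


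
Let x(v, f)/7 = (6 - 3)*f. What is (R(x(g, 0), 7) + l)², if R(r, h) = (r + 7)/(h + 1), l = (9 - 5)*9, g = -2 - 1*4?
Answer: 87025/64 ≈ 1359.8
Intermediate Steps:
g = -6 (g = -2 - 4 = -6)
l = 36 (l = 4*9 = 36)
x(v, f) = 21*f (x(v, f) = 7*((6 - 3)*f) = 7*(3*f) = 21*f)
R(r, h) = (7 + r)/(1 + h)
(R(x(g, 0), 7) + l)² = ((7 + 21*0)/(1 + 7) + 36)² = ((7 + 0)/8 + 36)² = ((⅛)*7 + 36)² = (7/8 + 36)² = (295/8)² = 87025/64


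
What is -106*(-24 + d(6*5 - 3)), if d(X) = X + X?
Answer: -3180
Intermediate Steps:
d(X) = 2*X
-106*(-24 + d(6*5 - 3)) = -106*(-24 + 2*(6*5 - 3)) = -106*(-24 + 2*(30 - 3)) = -106*(-24 + 2*27) = -106*(-24 + 54) = -106*30 = -3180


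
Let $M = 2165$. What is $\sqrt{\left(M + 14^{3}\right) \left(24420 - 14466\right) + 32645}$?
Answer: $\sqrt{48896831} \approx 6992.6$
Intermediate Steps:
$\sqrt{\left(M + 14^{3}\right) \left(24420 - 14466\right) + 32645} = \sqrt{\left(2165 + 14^{3}\right) \left(24420 - 14466\right) + 32645} = \sqrt{\left(2165 + 2744\right) 9954 + 32645} = \sqrt{4909 \cdot 9954 + 32645} = \sqrt{48864186 + 32645} = \sqrt{48896831}$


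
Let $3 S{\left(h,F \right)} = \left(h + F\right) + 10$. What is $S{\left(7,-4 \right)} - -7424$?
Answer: $\frac{22285}{3} \approx 7428.3$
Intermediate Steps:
$S{\left(h,F \right)} = \frac{10}{3} + \frac{F}{3} + \frac{h}{3}$ ($S{\left(h,F \right)} = \frac{\left(h + F\right) + 10}{3} = \frac{\left(F + h\right) + 10}{3} = \frac{10 + F + h}{3} = \frac{10}{3} + \frac{F}{3} + \frac{h}{3}$)
$S{\left(7,-4 \right)} - -7424 = \left(\frac{10}{3} + \frac{1}{3} \left(-4\right) + \frac{1}{3} \cdot 7\right) - -7424 = \left(\frac{10}{3} - \frac{4}{3} + \frac{7}{3}\right) + 7424 = \frac{13}{3} + 7424 = \frac{22285}{3}$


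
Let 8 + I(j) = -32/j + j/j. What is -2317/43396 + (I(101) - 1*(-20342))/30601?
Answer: 81965680771/134124060596 ≈ 0.61112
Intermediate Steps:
I(j) = -7 - 32/j (I(j) = -8 + (-32/j + j/j) = -8 + (-32/j + 1) = -8 + (1 - 32/j) = -7 - 32/j)
-2317/43396 + (I(101) - 1*(-20342))/30601 = -2317/43396 + ((-7 - 32/101) - 1*(-20342))/30601 = -2317*1/43396 + ((-7 - 32*1/101) + 20342)*(1/30601) = -2317/43396 + ((-7 - 32/101) + 20342)*(1/30601) = -2317/43396 + (-739/101 + 20342)*(1/30601) = -2317/43396 + (2053803/101)*(1/30601) = -2317/43396 + 2053803/3090701 = 81965680771/134124060596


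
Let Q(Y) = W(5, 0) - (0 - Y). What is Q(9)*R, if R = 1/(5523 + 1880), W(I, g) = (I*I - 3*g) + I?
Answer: 39/7403 ≈ 0.0052681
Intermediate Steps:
W(I, g) = I + I² - 3*g (W(I, g) = (I² - 3*g) + I = I + I² - 3*g)
R = 1/7403 ≈ 0.00013508
Q(Y) = 30 + Y (Q(Y) = (5 + 5² - 3*0) - (0 - Y) = (5 + 25 + 0) - (-1)*Y = 30 + Y)
Q(9)*R = (30 + 9)*(1/7403) = 39*(1/7403) = 39/7403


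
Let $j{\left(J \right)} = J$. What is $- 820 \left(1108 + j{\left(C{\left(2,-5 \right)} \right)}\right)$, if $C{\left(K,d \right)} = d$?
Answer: $-904460$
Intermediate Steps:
$- 820 \left(1108 + j{\left(C{\left(2,-5 \right)} \right)}\right) = - 820 \left(1108 - 5\right) = \left(-820\right) 1103 = -904460$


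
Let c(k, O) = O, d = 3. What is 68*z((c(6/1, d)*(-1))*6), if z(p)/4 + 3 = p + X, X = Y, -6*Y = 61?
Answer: -25432/3 ≈ -8477.3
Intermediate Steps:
Y = -61/6 (Y = -⅙*61 = -61/6 ≈ -10.167)
X = -61/6 ≈ -10.167
z(p) = -158/3 + 4*p (z(p) = -12 + 4*(p - 61/6) = -12 + 4*(-61/6 + p) = -12 + (-122/3 + 4*p) = -158/3 + 4*p)
68*z((c(6/1, d)*(-1))*6) = 68*(-158/3 + 4*((3*(-1))*6)) = 68*(-158/3 + 4*(-3*6)) = 68*(-158/3 + 4*(-18)) = 68*(-158/3 - 72) = 68*(-374/3) = -25432/3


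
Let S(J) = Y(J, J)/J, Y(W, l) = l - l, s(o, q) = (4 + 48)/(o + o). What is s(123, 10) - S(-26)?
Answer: 26/123 ≈ 0.21138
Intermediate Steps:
s(o, q) = 26/o (s(o, q) = 52/((2*o)) = 52*(1/(2*o)) = 26/o)
Y(W, l) = 0
S(J) = 0 (S(J) = 0/J = 0)
s(123, 10) - S(-26) = 26/123 - 1*0 = 26*(1/123) + 0 = 26/123 + 0 = 26/123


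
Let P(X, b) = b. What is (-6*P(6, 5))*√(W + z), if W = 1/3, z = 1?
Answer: -20*√3 ≈ -34.641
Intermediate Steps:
W = ⅓ ≈ 0.33333
(-6*P(6, 5))*√(W + z) = (-6*5)*√(⅓ + 1) = -20*√3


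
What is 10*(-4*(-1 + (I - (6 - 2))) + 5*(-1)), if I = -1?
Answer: 190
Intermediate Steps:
10*(-4*(-1 + (I - (6 - 2))) + 5*(-1)) = 10*(-4*(-1 + (-1 - (6 - 2))) + 5*(-1)) = 10*(-4*(-1 + (-1 - 1*4)) - 5) = 10*(-4*(-1 + (-1 - 4)) - 5) = 10*(-4*(-1 - 5) - 5) = 10*(-4*(-6) - 5) = 10*(24 - 5) = 10*19 = 190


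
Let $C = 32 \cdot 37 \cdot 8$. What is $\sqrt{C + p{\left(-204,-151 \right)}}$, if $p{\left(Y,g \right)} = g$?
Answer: $\sqrt{9321} \approx 96.545$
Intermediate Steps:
$C = 9472$ ($C = 1184 \cdot 8 = 9472$)
$\sqrt{C + p{\left(-204,-151 \right)}} = \sqrt{9472 - 151} = \sqrt{9321}$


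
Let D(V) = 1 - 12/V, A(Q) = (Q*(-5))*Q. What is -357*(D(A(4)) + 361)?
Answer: -2585751/20 ≈ -1.2929e+5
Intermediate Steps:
A(Q) = -5*Q² (A(Q) = (-5*Q)*Q = -5*Q²)
D(V) = 1 - 12/V
-357*(D(A(4)) + 361) = -357*((-12 - 5*4²)/((-5*4²)) + 361) = -357*((-12 - 5*16)/((-5*16)) + 361) = -357*((-12 - 80)/(-80) + 361) = -357*(-1/80*(-92) + 361) = -357*(23/20 + 361) = -357*7243/20 = -2585751/20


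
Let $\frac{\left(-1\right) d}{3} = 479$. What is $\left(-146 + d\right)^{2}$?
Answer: $2505889$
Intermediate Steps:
$d = -1437$ ($d = \left(-3\right) 479 = -1437$)
$\left(-146 + d\right)^{2} = \left(-146 - 1437\right)^{2} = \left(-1583\right)^{2} = 2505889$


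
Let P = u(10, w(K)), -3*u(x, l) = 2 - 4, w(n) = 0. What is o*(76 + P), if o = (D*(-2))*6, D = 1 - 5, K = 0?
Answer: 3680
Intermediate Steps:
D = -4
u(x, l) = ⅔ (u(x, l) = -(2 - 4)/3 = -⅓*(-2) = ⅔)
P = ⅔ ≈ 0.66667
o = 48 (o = -4*(-2)*6 = 8*6 = 48)
o*(76 + P) = 48*(76 + ⅔) = 48*(230/3) = 3680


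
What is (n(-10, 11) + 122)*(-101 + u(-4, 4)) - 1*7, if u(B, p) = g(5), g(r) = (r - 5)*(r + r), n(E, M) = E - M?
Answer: -10208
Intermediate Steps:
g(r) = 2*r*(-5 + r) (g(r) = (-5 + r)*(2*r) = 2*r*(-5 + r))
u(B, p) = 0 (u(B, p) = 2*5*(-5 + 5) = 2*5*0 = 0)
(n(-10, 11) + 122)*(-101 + u(-4, 4)) - 1*7 = ((-10 - 1*11) + 122)*(-101 + 0) - 1*7 = ((-10 - 11) + 122)*(-101) - 7 = (-21 + 122)*(-101) - 7 = 101*(-101) - 7 = -10201 - 7 = -10208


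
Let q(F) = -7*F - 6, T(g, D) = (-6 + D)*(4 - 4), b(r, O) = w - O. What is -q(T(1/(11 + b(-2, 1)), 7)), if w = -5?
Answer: 6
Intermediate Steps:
b(r, O) = -5 - O
T(g, D) = 0 (T(g, D) = (-6 + D)*0 = 0)
q(F) = -6 - 7*F
-q(T(1/(11 + b(-2, 1)), 7)) = -(-6 - 7*0) = -(-6 + 0) = -1*(-6) = 6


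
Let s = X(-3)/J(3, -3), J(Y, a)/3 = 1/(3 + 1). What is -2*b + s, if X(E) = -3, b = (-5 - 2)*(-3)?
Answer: -46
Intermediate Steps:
b = 21 (b = -7*(-3) = 21)
J(Y, a) = ¾ (J(Y, a) = 3/(3 + 1) = 3/4 = 3*(¼) = ¾)
s = -4 (s = -3/¾ = -3*4/3 = -4)
-2*b + s = -2*21 - 4 = -42 - 4 = -46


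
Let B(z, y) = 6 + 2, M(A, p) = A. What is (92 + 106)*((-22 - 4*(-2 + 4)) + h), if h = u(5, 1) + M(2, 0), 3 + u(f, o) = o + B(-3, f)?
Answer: -4356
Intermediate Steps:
B(z, y) = 8
u(f, o) = 5 + o (u(f, o) = -3 + (o + 8) = -3 + (8 + o) = 5 + o)
h = 8 (h = (5 + 1) + 2 = 6 + 2 = 8)
(92 + 106)*((-22 - 4*(-2 + 4)) + h) = (92 + 106)*((-22 - 4*(-2 + 4)) + 8) = 198*((-22 - 4*2) + 8) = 198*((-22 - 8) + 8) = 198*(-30 + 8) = 198*(-22) = -4356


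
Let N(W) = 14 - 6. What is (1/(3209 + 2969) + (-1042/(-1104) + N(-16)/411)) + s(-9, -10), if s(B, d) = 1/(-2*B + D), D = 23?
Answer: 3153801943/3192567992 ≈ 0.98786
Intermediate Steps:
N(W) = 8
s(B, d) = 1/(23 - 2*B) (s(B, d) = 1/(-2*B + 23) = 1/(23 - 2*B))
(1/(3209 + 2969) + (-1042/(-1104) + N(-16)/411)) + s(-9, -10) = (1/(3209 + 2969) + (-1042/(-1104) + 8/411)) - 1/(-23 + 2*(-9)) = (1/6178 + (-1042*(-1/1104) + 8*(1/411))) - 1/(-23 - 18) = (1/6178 + (521/552 + 8/411)) - 1/(-41) = (1/6178 + 24283/25208) - 1*(-1/41) = 75022791/77867512 + 1/41 = 3153801943/3192567992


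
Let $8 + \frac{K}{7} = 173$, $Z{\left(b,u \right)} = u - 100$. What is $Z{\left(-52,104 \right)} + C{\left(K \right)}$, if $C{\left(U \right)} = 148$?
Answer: $152$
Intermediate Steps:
$Z{\left(b,u \right)} = -100 + u$
$K = 1155$ ($K = -56 + 7 \cdot 173 = -56 + 1211 = 1155$)
$Z{\left(-52,104 \right)} + C{\left(K \right)} = \left(-100 + 104\right) + 148 = 4 + 148 = 152$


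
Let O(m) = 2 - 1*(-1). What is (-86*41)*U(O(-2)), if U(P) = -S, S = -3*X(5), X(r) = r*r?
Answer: -264450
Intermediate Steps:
X(r) = r**2
O(m) = 3 (O(m) = 2 + 1 = 3)
S = -75 (S = -3*5**2 = -3*25 = -75)
U(P) = 75 (U(P) = -1*(-75) = 75)
(-86*41)*U(O(-2)) = -86*41*75 = -3526*75 = -264450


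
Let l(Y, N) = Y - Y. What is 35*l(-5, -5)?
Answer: 0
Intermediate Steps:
l(Y, N) = 0
35*l(-5, -5) = 35*0 = 0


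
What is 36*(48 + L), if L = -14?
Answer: 1224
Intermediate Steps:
36*(48 + L) = 36*(48 - 14) = 36*34 = 1224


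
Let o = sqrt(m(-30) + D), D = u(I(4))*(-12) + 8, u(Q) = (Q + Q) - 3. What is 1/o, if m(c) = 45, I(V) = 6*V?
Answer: -I*sqrt(487)/487 ≈ -0.045314*I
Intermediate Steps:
u(Q) = -3 + 2*Q (u(Q) = 2*Q - 3 = -3 + 2*Q)
D = -532 (D = (-3 + 2*(6*4))*(-12) + 8 = (-3 + 2*24)*(-12) + 8 = (-3 + 48)*(-12) + 8 = 45*(-12) + 8 = -540 + 8 = -532)
o = I*sqrt(487) (o = sqrt(45 - 532) = sqrt(-487) = I*sqrt(487) ≈ 22.068*I)
1/o = 1/(I*sqrt(487)) = -I*sqrt(487)/487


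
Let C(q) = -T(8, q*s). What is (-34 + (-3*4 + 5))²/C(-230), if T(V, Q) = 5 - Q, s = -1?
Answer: 1681/225 ≈ 7.4711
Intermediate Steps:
C(q) = -5 - q (C(q) = -(5 - q*(-1)) = -(5 - (-1)*q) = -(5 + q) = -5 - q)
(-34 + (-3*4 + 5))²/C(-230) = (-34 + (-3*4 + 5))²/(-5 - 1*(-230)) = (-34 + (-12 + 5))²/(-5 + 230) = (-34 - 7)²/225 = (-41)²*(1/225) = 1681*(1/225) = 1681/225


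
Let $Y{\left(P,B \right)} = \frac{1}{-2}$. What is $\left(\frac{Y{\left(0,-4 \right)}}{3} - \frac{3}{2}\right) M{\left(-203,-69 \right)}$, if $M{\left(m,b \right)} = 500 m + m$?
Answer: $169505$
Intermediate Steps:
$Y{\left(P,B \right)} = - \frac{1}{2}$
$M{\left(m,b \right)} = 501 m$
$\left(\frac{Y{\left(0,-4 \right)}}{3} - \frac{3}{2}\right) M{\left(-203,-69 \right)} = \left(- \frac{1}{2 \cdot 3} - \frac{3}{2}\right) 501 \left(-203\right) = \left(\left(- \frac{1}{2}\right) \frac{1}{3} - \frac{3}{2}\right) \left(-101703\right) = \left(- \frac{1}{6} - \frac{3}{2}\right) \left(-101703\right) = \left(- \frac{5}{3}\right) \left(-101703\right) = 169505$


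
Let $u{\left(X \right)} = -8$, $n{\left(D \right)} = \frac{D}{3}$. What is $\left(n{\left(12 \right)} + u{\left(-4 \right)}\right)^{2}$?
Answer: $16$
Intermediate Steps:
$n{\left(D \right)} = \frac{D}{3}$ ($n{\left(D \right)} = D \frac{1}{3} = \frac{D}{3}$)
$\left(n{\left(12 \right)} + u{\left(-4 \right)}\right)^{2} = \left(\frac{1}{3} \cdot 12 - 8\right)^{2} = \left(4 - 8\right)^{2} = \left(-4\right)^{2} = 16$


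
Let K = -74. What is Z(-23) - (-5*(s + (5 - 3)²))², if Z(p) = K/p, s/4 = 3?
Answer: -147126/23 ≈ -6396.8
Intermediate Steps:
s = 12 (s = 4*3 = 12)
Z(p) = -74/p
Z(-23) - (-5*(s + (5 - 3)²))² = -74/(-23) - (-5*(12 + (5 - 3)²))² = -74*(-1/23) - (-5*(12 + 2²))² = 74/23 - (-5*(12 + 4))² = 74/23 - (-5*16)² = 74/23 - 1*(-80)² = 74/23 - 1*6400 = 74/23 - 6400 = -147126/23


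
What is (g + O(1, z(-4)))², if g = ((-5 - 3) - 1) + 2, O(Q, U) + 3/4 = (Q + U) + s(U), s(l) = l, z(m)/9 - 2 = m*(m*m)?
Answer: 20169081/16 ≈ 1.2606e+6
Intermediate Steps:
z(m) = 18 + 9*m³ (z(m) = 18 + 9*(m*(m*m)) = 18 + 9*(m*m²) = 18 + 9*m³)
O(Q, U) = -¾ + Q + 2*U (O(Q, U) = -¾ + ((Q + U) + U) = -¾ + (Q + 2*U) = -¾ + Q + 2*U)
g = -7 (g = (-8 - 1) + 2 = -9 + 2 = -7)
(g + O(1, z(-4)))² = (-7 + (-¾ + 1 + 2*(18 + 9*(-4)³)))² = (-7 + (-¾ + 1 + 2*(18 + 9*(-64))))² = (-7 + (-¾ + 1 + 2*(18 - 576)))² = (-7 + (-¾ + 1 + 2*(-558)))² = (-7 + (-¾ + 1 - 1116))² = (-7 - 4463/4)² = (-4491/4)² = 20169081/16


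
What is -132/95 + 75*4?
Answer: 28368/95 ≈ 298.61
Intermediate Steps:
-132/95 + 75*4 = -132*1/95 + 300 = -132/95 + 300 = 28368/95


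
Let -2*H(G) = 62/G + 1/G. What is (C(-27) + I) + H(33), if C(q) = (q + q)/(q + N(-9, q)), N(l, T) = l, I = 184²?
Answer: 372422/11 ≈ 33857.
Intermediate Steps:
H(G) = -63/(2*G) (H(G) = -(62/G + 1/G)/2 = -63/(2*G))
I = 33856
C(q) = 2*q/(-9 + q) (C(q) = (q + q)/(q - 9) = (2*q)/(-9 + q) = 2*q/(-9 + q))
(C(-27) + I) + H(33) = (2*(-27)/(-9 - 27) + 33856) - 63/2/33 = (2*(-27)/(-36) + 33856) - 63/2*1/33 = (2*(-27)*(-1/36) + 33856) - 21/22 = (3/2 + 33856) - 21/22 = 67715/2 - 21/22 = 372422/11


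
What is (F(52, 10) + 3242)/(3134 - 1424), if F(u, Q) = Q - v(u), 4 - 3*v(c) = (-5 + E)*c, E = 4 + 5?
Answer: 332/171 ≈ 1.9415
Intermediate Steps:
E = 9
v(c) = 4/3 - 4*c/3 (v(c) = 4/3 - (-5 + 9)*c/3 = 4/3 - 4*c/3)
F(u, Q) = -4/3 + Q + 4*u/3 (F(u, Q) = Q - (4/3 - 4*u/3) = Q + (-4/3 + 4*u/3) = -4/3 + Q + 4*u/3)
(F(52, 10) + 3242)/(3134 - 1424) = ((-4/3 + 10 + (4/3)*52) + 3242)/(3134 - 1424) = ((-4/3 + 10 + 208/3) + 3242)/1710 = (78 + 3242)*(1/1710) = 3320*(1/1710) = 332/171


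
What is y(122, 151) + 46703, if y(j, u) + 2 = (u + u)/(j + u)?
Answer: 12749675/273 ≈ 46702.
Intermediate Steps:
y(j, u) = -2 + 2*u/(j + u) (y(j, u) = -2 + (u + u)/(j + u) = -2 + (2*u)/(j + u) = -2 + 2*u/(j + u))
y(122, 151) + 46703 = -2*122/(122 + 151) + 46703 = -2*122/273 + 46703 = -2*122*1/273 + 46703 = -244/273 + 46703 = 12749675/273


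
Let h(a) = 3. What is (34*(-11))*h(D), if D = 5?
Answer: -1122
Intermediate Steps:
(34*(-11))*h(D) = (34*(-11))*3 = -374*3 = -1122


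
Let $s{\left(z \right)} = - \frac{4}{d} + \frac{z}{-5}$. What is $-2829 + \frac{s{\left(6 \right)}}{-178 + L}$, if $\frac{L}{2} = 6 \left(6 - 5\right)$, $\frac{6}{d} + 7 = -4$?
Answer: $- \frac{3522151}{1245} \approx -2829.0$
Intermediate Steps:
$d = - \frac{6}{11}$ ($d = \frac{6}{-7 - 4} = \frac{6}{-11} = 6 \left(- \frac{1}{11}\right) = - \frac{6}{11} \approx -0.54545$)
$L = 12$ ($L = 2 \cdot 6 \left(6 - 5\right) = 2 \cdot 6 \cdot 1 = 2 \cdot 6 = 12$)
$s{\left(z \right)} = \frac{22}{3} - \frac{z}{5}$ ($s{\left(z \right)} = - \frac{4}{- \frac{6}{11}} + \frac{z}{-5} = \left(-4\right) \left(- \frac{11}{6}\right) + z \left(- \frac{1}{5}\right) = \frac{22}{3} - \frac{z}{5}$)
$-2829 + \frac{s{\left(6 \right)}}{-178 + L} = -2829 + \frac{\frac{22}{3} - \frac{6}{5}}{-178 + 12} = -2829 + \frac{\frac{22}{3} - \frac{6}{5}}{-166} = -2829 + \frac{92}{15} \left(- \frac{1}{166}\right) = -2829 - \frac{46}{1245} = - \frac{3522151}{1245}$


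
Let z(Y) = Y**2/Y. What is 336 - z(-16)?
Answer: 352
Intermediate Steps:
z(Y) = Y
336 - z(-16) = 336 - 1*(-16) = 336 + 16 = 352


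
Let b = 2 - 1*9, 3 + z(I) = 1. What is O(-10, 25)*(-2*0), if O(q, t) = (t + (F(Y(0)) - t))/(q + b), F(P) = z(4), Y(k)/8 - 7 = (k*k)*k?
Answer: 0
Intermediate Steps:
z(I) = -2 (z(I) = -3 + 1 = -2)
Y(k) = 56 + 8*k³ (Y(k) = 56 + 8*((k*k)*k) = 56 + 8*(k²*k) = 56 + 8*k³)
F(P) = -2
b = -7 (b = 2 - 9 = -7)
O(q, t) = -2/(-7 + q) (O(q, t) = (t + (-2 - t))/(q - 7) = -2/(-7 + q))
O(-10, 25)*(-2*0) = (-2/(-7 - 10))*(-2*0) = -2/(-17)*0 = -2*(-1/17)*0 = (2/17)*0 = 0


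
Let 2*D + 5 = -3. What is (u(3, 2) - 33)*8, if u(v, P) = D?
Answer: -296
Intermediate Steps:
D = -4 (D = -5/2 + (½)*(-3) = -5/2 - 3/2 = -4)
u(v, P) = -4
(u(3, 2) - 33)*8 = (-4 - 33)*8 = -37*8 = -296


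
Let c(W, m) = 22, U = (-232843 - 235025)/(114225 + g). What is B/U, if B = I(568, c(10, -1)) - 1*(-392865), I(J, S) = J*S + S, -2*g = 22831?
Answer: -83354447077/935736 ≈ -89079.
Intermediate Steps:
g = -22831/2 (g = -1/2*22831 = -22831/2 ≈ -11416.)
U = -935736/205619 (U = (-232843 - 235025)/(114225 - 22831/2) = -467868/205619/2 = -467868*2/205619 = -935736/205619 ≈ -4.5508)
I(J, S) = S + J*S
B = 405383 (B = 22*(1 + 568) - 1*(-392865) = 22*569 + 392865 = 12518 + 392865 = 405383)
B/U = 405383/(-935736/205619) = 405383*(-205619/935736) = -83354447077/935736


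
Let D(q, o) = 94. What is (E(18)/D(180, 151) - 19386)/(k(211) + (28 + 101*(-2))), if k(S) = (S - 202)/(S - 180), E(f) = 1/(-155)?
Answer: 282454021/2530950 ≈ 111.60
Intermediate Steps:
E(f) = -1/155
k(S) = (-202 + S)/(-180 + S)
(E(18)/D(180, 151) - 19386)/(k(211) + (28 + 101*(-2))) = (-1/155/94 - 19386)/((-202 + 211)/(-180 + 211) + (28 + 101*(-2))) = (-1/155*1/94 - 19386)/(9/31 + (28 - 202)) = (-1/14570 - 19386)/((1/31)*9 - 174) = -282454021/(14570*(9/31 - 174)) = -282454021/(14570*(-5385/31)) = -282454021/14570*(-31/5385) = 282454021/2530950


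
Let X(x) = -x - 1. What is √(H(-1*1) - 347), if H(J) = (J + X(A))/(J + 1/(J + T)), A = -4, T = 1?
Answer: I*√347 ≈ 18.628*I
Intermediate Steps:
X(x) = -1 - x
H(J) = (3 + J)/(J + 1/(1 + J)) (H(J) = (J + (-1 - 1*(-4)))/(J + 1/(J + 1)) = (J + (-1 + 4))/(J + 1/(1 + J)) = (J + 3)/(J + 1/(1 + J)) = (3 + J)/(J + 1/(1 + J)))
√(H(-1*1) - 347) = √((3 + (-1*1)² + 4*(-1*1))/(1 - 1*1 + (-1*1)²) - 347) = √((3 + (-1)² + 4*(-1))/(1 - 1 + (-1)²) - 347) = √((3 + 1 - 4)/(1 - 1 + 1) - 347) = √(0/1 - 347) = √(1*0 - 347) = √(0 - 347) = √(-347) = I*√347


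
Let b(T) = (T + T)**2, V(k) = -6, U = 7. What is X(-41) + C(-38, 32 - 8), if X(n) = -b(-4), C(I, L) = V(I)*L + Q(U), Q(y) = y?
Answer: -201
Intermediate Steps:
b(T) = 4*T**2 (b(T) = (2*T)**2 = 4*T**2)
C(I, L) = 7 - 6*L (C(I, L) = -6*L + 7 = 7 - 6*L)
X(n) = -64 (X(n) = -4*(-4)**2 = -4*16 = -1*64 = -64)
X(-41) + C(-38, 32 - 8) = -64 + (7 - 6*(32 - 8)) = -64 + (7 - 6*24) = -64 + (7 - 144) = -64 - 137 = -201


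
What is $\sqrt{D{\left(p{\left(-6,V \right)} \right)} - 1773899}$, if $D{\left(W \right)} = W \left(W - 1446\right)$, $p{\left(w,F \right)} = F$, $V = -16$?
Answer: $11 i \sqrt{14467} \approx 1323.1 i$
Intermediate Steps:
$D{\left(W \right)} = W \left(-1446 + W\right)$
$\sqrt{D{\left(p{\left(-6,V \right)} \right)} - 1773899} = \sqrt{- 16 \left(-1446 - 16\right) - 1773899} = \sqrt{\left(-16\right) \left(-1462\right) - 1773899} = \sqrt{23392 - 1773899} = \sqrt{-1750507} = 11 i \sqrt{14467}$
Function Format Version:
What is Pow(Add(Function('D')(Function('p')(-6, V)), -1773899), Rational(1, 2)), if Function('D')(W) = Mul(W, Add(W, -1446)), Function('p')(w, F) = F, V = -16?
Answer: Mul(11, I, Pow(14467, Rational(1, 2))) ≈ Mul(1323.1, I)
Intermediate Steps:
Function('D')(W) = Mul(W, Add(-1446, W))
Pow(Add(Function('D')(Function('p')(-6, V)), -1773899), Rational(1, 2)) = Pow(Add(Mul(-16, Add(-1446, -16)), -1773899), Rational(1, 2)) = Pow(Add(Mul(-16, -1462), -1773899), Rational(1, 2)) = Pow(Add(23392, -1773899), Rational(1, 2)) = Pow(-1750507, Rational(1, 2)) = Mul(11, I, Pow(14467, Rational(1, 2)))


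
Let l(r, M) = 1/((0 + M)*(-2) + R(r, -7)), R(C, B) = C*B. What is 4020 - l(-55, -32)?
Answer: 1804979/449 ≈ 4020.0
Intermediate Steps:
R(C, B) = B*C
l(r, M) = 1/(-7*r - 2*M) (l(r, M) = 1/((0 + M)*(-2) - 7*r) = 1/(M*(-2) - 7*r) = 1/(-2*M - 7*r) = 1/(-7*r - 2*M))
4020 - l(-55, -32) = 4020 - (-1)/(2*(-32) + 7*(-55)) = 4020 - (-1)/(-64 - 385) = 4020 - (-1)/(-449) = 4020 - (-1)*(-1)/449 = 4020 - 1*1/449 = 4020 - 1/449 = 1804979/449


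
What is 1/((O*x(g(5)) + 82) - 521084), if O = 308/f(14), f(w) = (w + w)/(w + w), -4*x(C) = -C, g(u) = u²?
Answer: -1/519077 ≈ -1.9265e-6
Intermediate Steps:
x(C) = C/4 (x(C) = -(-1)*C/4 = C/4)
f(w) = 1 (f(w) = (2*w)/((2*w)) = (2*w)*(1/(2*w)) = 1)
O = 308 (O = 308/1 = 308*1 = 308)
1/((O*x(g(5)) + 82) - 521084) = 1/((308*((¼)*5²) + 82) - 521084) = 1/((308*((¼)*25) + 82) - 521084) = 1/((308*(25/4) + 82) - 521084) = 1/((1925 + 82) - 521084) = 1/(2007 - 521084) = 1/(-519077) = -1/519077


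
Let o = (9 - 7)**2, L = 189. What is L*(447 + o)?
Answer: 85239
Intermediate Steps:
o = 4 (o = 2**2 = 4)
L*(447 + o) = 189*(447 + 4) = 189*451 = 85239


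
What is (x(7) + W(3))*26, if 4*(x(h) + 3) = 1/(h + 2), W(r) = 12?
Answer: 4225/18 ≈ 234.72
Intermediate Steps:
x(h) = -3 + 1/(4*(2 + h)) (x(h) = -3 + 1/(4*(h + 2)) = -3 + 1/(4*(2 + h)))
(x(7) + W(3))*26 = ((-23 - 12*7)/(4*(2 + 7)) + 12)*26 = ((¼)*(-23 - 84)/9 + 12)*26 = ((¼)*(⅑)*(-107) + 12)*26 = (-107/36 + 12)*26 = (325/36)*26 = 4225/18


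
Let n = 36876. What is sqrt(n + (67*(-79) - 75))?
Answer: 2*sqrt(7877) ≈ 177.50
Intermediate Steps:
sqrt(n + (67*(-79) - 75)) = sqrt(36876 + (67*(-79) - 75)) = sqrt(36876 + (-5293 - 75)) = sqrt(36876 - 5368) = sqrt(31508) = 2*sqrt(7877)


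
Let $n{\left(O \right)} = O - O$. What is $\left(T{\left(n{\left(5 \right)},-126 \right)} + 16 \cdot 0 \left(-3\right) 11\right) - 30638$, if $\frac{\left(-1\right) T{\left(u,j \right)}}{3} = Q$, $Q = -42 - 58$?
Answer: $-30338$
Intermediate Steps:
$n{\left(O \right)} = 0$
$Q = -100$ ($Q = -42 - 58 = -100$)
$T{\left(u,j \right)} = 300$ ($T{\left(u,j \right)} = \left(-3\right) \left(-100\right) = 300$)
$\left(T{\left(n{\left(5 \right)},-126 \right)} + 16 \cdot 0 \left(-3\right) 11\right) - 30638 = \left(300 + 16 \cdot 0 \left(-3\right) 11\right) - 30638 = \left(300 + 16 \cdot 0 \cdot 11\right) - 30638 = \left(300 + 0 \cdot 11\right) - 30638 = \left(300 + 0\right) - 30638 = 300 - 30638 = -30338$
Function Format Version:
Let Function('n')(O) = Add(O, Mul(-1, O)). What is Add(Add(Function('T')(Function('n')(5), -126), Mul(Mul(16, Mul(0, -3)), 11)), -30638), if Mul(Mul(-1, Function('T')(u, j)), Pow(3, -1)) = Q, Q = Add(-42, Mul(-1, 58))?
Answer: -30338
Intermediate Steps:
Function('n')(O) = 0
Q = -100 (Q = Add(-42, -58) = -100)
Function('T')(u, j) = 300 (Function('T')(u, j) = Mul(-3, -100) = 300)
Add(Add(Function('T')(Function('n')(5), -126), Mul(Mul(16, Mul(0, -3)), 11)), -30638) = Add(Add(300, Mul(Mul(16, Mul(0, -3)), 11)), -30638) = Add(Add(300, Mul(Mul(16, 0), 11)), -30638) = Add(Add(300, Mul(0, 11)), -30638) = Add(Add(300, 0), -30638) = Add(300, -30638) = -30338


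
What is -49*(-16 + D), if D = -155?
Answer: 8379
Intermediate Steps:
-49*(-16 + D) = -49*(-16 - 155) = -49*(-171) = 8379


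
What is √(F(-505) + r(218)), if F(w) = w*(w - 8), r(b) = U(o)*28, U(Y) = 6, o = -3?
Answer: 17*√897 ≈ 509.15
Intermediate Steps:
r(b) = 168 (r(b) = 6*28 = 168)
F(w) = w*(-8 + w)
√(F(-505) + r(218)) = √(-505*(-8 - 505) + 168) = √(-505*(-513) + 168) = √(259065 + 168) = √259233 = 17*√897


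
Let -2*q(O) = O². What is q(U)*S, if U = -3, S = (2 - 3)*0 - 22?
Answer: 99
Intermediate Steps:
S = -22 (S = -1*0 - 22 = 0 - 22 = -22)
q(O) = -O²/2
q(U)*S = -½*(-3)²*(-22) = -½*9*(-22) = -9/2*(-22) = 99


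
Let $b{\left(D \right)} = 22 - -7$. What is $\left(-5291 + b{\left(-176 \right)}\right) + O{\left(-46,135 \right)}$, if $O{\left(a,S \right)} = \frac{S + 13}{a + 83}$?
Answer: $-5258$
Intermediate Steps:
$b{\left(D \right)} = 29$ ($b{\left(D \right)} = 22 + 7 = 29$)
$O{\left(a,S \right)} = \frac{13 + S}{83 + a}$
$\left(-5291 + b{\left(-176 \right)}\right) + O{\left(-46,135 \right)} = \left(-5291 + 29\right) + \frac{13 + 135}{83 - 46} = -5262 + \frac{1}{37} \cdot 148 = -5262 + 4 = -5258$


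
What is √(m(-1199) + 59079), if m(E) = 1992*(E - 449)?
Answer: 3*I*√358193 ≈ 1795.5*I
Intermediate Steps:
m(E) = -894408 + 1992*E (m(E) = 1992*(-449 + E) = -894408 + 1992*E)
√(m(-1199) + 59079) = √((-894408 + 1992*(-1199)) + 59079) = √((-894408 - 2388408) + 59079) = √(-3282816 + 59079) = √(-3223737) = 3*I*√358193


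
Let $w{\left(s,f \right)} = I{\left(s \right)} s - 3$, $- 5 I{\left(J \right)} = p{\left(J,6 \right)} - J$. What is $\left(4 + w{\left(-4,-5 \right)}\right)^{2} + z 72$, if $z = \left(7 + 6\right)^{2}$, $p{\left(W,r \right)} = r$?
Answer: $12249$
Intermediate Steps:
$I{\left(J \right)} = - \frac{6}{5} + \frac{J}{5}$ ($I{\left(J \right)} = - \frac{6 - J}{5} = - \frac{6}{5} + \frac{J}{5}$)
$w{\left(s,f \right)} = -3 + s \left(- \frac{6}{5} + \frac{s}{5}\right)$ ($w{\left(s,f \right)} = \left(- \frac{6}{5} + \frac{s}{5}\right) s - 3 = s \left(- \frac{6}{5} + \frac{s}{5}\right) - 3 = -3 + s \left(- \frac{6}{5} + \frac{s}{5}\right)$)
$z = 169$ ($z = 13^{2} = 169$)
$\left(4 + w{\left(-4,-5 \right)}\right)^{2} + z 72 = \left(4 - \left(3 + \frac{4 \left(-6 - 4\right)}{5}\right)\right)^{2} + 169 \cdot 72 = \left(4 - \left(3 + \frac{4}{5} \left(-10\right)\right)\right)^{2} + 12168 = \left(4 + \left(-3 + 8\right)\right)^{2} + 12168 = \left(4 + 5\right)^{2} + 12168 = 9^{2} + 12168 = 81 + 12168 = 12249$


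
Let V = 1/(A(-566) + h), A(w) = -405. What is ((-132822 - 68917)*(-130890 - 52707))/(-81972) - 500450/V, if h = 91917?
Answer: -1251374503474661/27324 ≈ -4.5798e+10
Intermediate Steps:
V = 1/91512 (V = 1/(-405 + 91917) = 1/91512 ≈ 1.0928e-5)
((-132822 - 68917)*(-130890 - 52707))/(-81972) - 500450/V = ((-132822 - 68917)*(-130890 - 52707))/(-81972) - 500450/1/91512 = -201739*(-183597)*(-1/81972) - 500450*91512 = 37038675183*(-1/81972) - 45797180400 = -12346225061/27324 - 45797180400 = -1251374503474661/27324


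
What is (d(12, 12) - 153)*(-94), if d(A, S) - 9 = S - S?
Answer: 13536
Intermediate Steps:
d(A, S) = 9 (d(A, S) = 9 + (S - S) = 9 + 0 = 9)
(d(12, 12) - 153)*(-94) = (9 - 153)*(-94) = -144*(-94) = 13536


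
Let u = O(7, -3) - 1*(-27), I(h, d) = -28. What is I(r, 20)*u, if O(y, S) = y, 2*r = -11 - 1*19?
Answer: -952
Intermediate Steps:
r = -15 (r = (-11 - 1*19)/2 = (-11 - 19)/2 = (½)*(-30) = -15)
u = 34 (u = 7 - 1*(-27) = 7 + 27 = 34)
I(r, 20)*u = -28*34 = -952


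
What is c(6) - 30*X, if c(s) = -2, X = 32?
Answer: -962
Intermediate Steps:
c(6) - 30*X = -2 - 30*32 = -2 - 960 = -962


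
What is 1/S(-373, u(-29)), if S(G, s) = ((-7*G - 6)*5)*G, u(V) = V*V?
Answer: -1/4858325 ≈ -2.0583e-7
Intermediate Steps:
u(V) = V²
S(G, s) = G*(-30 - 35*G) (S(G, s) = ((-6 - 7*G)*5)*G = (-30 - 35*G)*G = G*(-30 - 35*G))
1/S(-373, u(-29)) = 1/(-5*(-373)*(6 + 7*(-373))) = 1/(-5*(-373)*(6 - 2611)) = 1/(-5*(-373)*(-2605)) = 1/(-4858325) = -1/4858325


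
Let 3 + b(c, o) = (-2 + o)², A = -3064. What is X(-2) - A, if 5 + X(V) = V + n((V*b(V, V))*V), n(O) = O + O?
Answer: 3161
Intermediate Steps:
b(c, o) = -3 + (-2 + o)²
n(O) = 2*O
X(V) = -5 + V + 2*V²*(-3 + (-2 + V)²) (X(V) = -5 + (V + 2*((V*(-3 + (-2 + V)²))*V)) = -5 + (V + 2*(V²*(-3 + (-2 + V)²))) = -5 + (V + 2*V²*(-3 + (-2 + V)²)) = -5 + V + 2*V²*(-3 + (-2 + V)²))
X(-2) - A = (-5 - 2 + 2*(-2)²*(-3 + (-2 - 2)²)) - 1*(-3064) = (-5 - 2 + 2*4*(-3 + (-4)²)) + 3064 = (-5 - 2 + 2*4*(-3 + 16)) + 3064 = (-5 - 2 + 2*4*13) + 3064 = (-5 - 2 + 104) + 3064 = 97 + 3064 = 3161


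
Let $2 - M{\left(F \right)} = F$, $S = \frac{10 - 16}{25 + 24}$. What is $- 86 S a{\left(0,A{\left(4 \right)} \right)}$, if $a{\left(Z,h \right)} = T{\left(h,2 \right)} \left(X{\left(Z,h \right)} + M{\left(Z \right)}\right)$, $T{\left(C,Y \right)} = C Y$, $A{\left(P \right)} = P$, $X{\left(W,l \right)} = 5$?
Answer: $\frac{4128}{7} \approx 589.71$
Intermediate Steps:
$S = - \frac{6}{49} \approx -0.12245$
$M{\left(F \right)} = 2 - F$
$a{\left(Z,h \right)} = 2 h \left(7 - Z\right)$ ($a{\left(Z,h \right)} = h 2 \left(5 - \left(-2 + Z\right)\right) = 2 h \left(7 - Z\right)$)
$- 86 S a{\left(0,A{\left(4 \right)} \right)} = \left(-86\right) \left(- \frac{6}{49}\right) 2 \cdot 4 \left(7 - 0\right) = \frac{516 \cdot 2 \cdot 4 \left(7 + 0\right)}{49} = \frac{516 \cdot 2 \cdot 4 \cdot 7}{49} = \frac{516}{49} \cdot 56 = \frac{4128}{7}$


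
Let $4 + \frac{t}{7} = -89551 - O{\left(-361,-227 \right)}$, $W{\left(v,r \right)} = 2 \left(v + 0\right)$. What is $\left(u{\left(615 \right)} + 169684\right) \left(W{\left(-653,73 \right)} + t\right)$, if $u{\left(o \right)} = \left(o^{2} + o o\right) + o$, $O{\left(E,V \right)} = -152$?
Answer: $-581189320123$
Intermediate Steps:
$W{\left(v,r \right)} = 2 v$
$t = -625821$ ($t = -28 + 7 \left(-89551 - -152\right) = -28 + 7 \left(-89551 + 152\right) = -28 + 7 \left(-89399\right) = -28 - 625793 = -625821$)
$u{\left(o \right)} = o + 2 o^{2}$ ($u{\left(o \right)} = \left(o^{2} + o^{2}\right) + o = 2 o^{2} + o = o + 2 o^{2}$)
$\left(u{\left(615 \right)} + 169684\right) \left(W{\left(-653,73 \right)} + t\right) = \left(615 \left(1 + 2 \cdot 615\right) + 169684\right) \left(2 \left(-653\right) - 625821\right) = \left(615 \left(1 + 1230\right) + 169684\right) \left(-1306 - 625821\right) = \left(615 \cdot 1231 + 169684\right) \left(-627127\right) = \left(757065 + 169684\right) \left(-627127\right) = 926749 \left(-627127\right) = -581189320123$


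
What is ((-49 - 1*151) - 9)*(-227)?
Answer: 47443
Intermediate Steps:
((-49 - 1*151) - 9)*(-227) = ((-49 - 151) - 9)*(-227) = (-200 - 9)*(-227) = -209*(-227) = 47443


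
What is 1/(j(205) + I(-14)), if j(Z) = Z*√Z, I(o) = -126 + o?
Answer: 28/1719105 + 41*√205/1719105 ≈ 0.00035776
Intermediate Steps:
j(Z) = Z^(3/2)
1/(j(205) + I(-14)) = 1/(205^(3/2) + (-126 - 14)) = 1/(205*√205 - 140) = 1/(-140 + 205*√205)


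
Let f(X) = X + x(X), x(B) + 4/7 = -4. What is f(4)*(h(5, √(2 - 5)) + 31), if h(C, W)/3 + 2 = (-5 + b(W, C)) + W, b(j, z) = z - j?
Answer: -100/7 ≈ -14.286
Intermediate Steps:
x(B) = -32/7 (x(B) = -4/7 - 4 = -32/7)
f(X) = -32/7 + X (f(X) = X - 32/7 = -32/7 + X)
h(C, W) = -21 + 3*C (h(C, W) = -6 + 3*((-5 + (C - W)) + W) = -6 + 3*((-5 + C - W) + W) = -6 + 3*(-5 + C) = -6 + (-15 + 3*C) = -21 + 3*C)
f(4)*(h(5, √(2 - 5)) + 31) = (-32/7 + 4)*((-21 + 3*5) + 31) = -4*((-21 + 15) + 31)/7 = -4*(-6 + 31)/7 = -4/7*25 = -100/7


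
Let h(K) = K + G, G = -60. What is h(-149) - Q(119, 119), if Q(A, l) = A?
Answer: -328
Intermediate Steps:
h(K) = -60 + K (h(K) = K - 60 = -60 + K)
h(-149) - Q(119, 119) = (-60 - 149) - 1*119 = -209 - 119 = -328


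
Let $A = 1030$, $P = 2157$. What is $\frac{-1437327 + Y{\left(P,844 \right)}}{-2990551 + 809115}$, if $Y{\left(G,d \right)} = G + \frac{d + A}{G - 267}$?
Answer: $\frac{1356234713}{2061457020} \approx 0.6579$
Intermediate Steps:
$Y{\left(G,d \right)} = G + \frac{1030 + d}{-267 + G}$ ($Y{\left(G,d \right)} = G + \frac{d + 1030}{G - 267} = G + \frac{1030 + d}{-267 + G}$)
$\frac{-1437327 + Y{\left(P,844 \right)}}{-2990551 + 809115} = \frac{-1437327 + \frac{1030 + 844 + 2157^{2} - 575919}{-267 + 2157}}{-2990551 + 809115} = \frac{-1437327 + \frac{1030 + 844 + 4652649 - 575919}{1890}}{-2181436} = \left(-1437327 + \frac{1}{1890} \cdot 4078604\right) \left(- \frac{1}{2181436}\right) = \left(-1437327 + \frac{2039302}{945}\right) \left(- \frac{1}{2181436}\right) = \left(- \frac{1356234713}{945}\right) \left(- \frac{1}{2181436}\right) = \frac{1356234713}{2061457020}$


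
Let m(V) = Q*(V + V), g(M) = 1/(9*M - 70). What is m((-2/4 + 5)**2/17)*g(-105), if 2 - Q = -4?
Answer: -243/17255 ≈ -0.014083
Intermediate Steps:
Q = 6 (Q = 2 - 1*(-4) = 2 + 4 = 6)
g(M) = 1/(-70 + 9*M)
m(V) = 12*V (m(V) = 6*(V + V) = 6*(2*V) = 12*V)
m((-2/4 + 5)**2/17)*g(-105) = (12*((-2/4 + 5)**2/17))/(-70 + 9*(-105)) = (12*((-2*1/4 + 5)**2*(1/17)))/(-70 - 945) = (12*((-1/2 + 5)**2*(1/17)))/(-1015) = (12*((9/2)**2*(1/17)))*(-1/1015) = (12*((81/4)*(1/17)))*(-1/1015) = (12*(81/68))*(-1/1015) = (243/17)*(-1/1015) = -243/17255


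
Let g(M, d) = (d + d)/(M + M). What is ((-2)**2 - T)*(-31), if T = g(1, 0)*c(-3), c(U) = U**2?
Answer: -124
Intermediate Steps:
g(M, d) = d/M (g(M, d) = (2*d)/((2*M)) = (2*d)*(1/(2*M)) = d/M)
T = 0 (T = (0/1)*(-3)**2 = (0*1)*9 = 0*9 = 0)
((-2)**2 - T)*(-31) = ((-2)**2 - 1*0)*(-31) = (4 + 0)*(-31) = 4*(-31) = -124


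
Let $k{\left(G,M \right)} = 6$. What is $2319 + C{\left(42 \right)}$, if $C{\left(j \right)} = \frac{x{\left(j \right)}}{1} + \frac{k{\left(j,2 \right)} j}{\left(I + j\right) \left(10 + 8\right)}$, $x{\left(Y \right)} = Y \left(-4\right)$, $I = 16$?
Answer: $\frac{62386}{29} \approx 2151.2$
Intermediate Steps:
$x{\left(Y \right)} = - 4 Y$
$C{\left(j \right)} = - 4 j + \frac{6 j}{288 + 18 j}$ ($C{\left(j \right)} = \frac{\left(-4\right) j}{1} + \frac{6 j}{\left(16 + j\right) \left(10 + 8\right)} = - 4 j 1 + \frac{6 j}{\left(16 + j\right) 18} = - 4 j + \frac{6 j}{288 + 18 j}$)
$2319 + C{\left(42 \right)} = 2319 + \frac{1}{3} \cdot 42 \frac{1}{16 + 42} \left(-191 - 504\right) = 2319 + \frac{1}{3} \cdot 42 \cdot \frac{1}{58} \left(-191 - 504\right) = 2319 + \frac{1}{3} \cdot 42 \cdot \frac{1}{58} \left(-695\right) = 2319 - \frac{4865}{29} = \frac{62386}{29}$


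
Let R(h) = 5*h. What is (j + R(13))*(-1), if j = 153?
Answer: -218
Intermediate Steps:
(j + R(13))*(-1) = (153 + 5*13)*(-1) = (153 + 65)*(-1) = 218*(-1) = -218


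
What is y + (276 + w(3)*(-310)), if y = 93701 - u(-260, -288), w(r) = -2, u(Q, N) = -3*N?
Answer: 93733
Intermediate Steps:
y = 92837 (y = 93701 - (-3)*(-288) = 93701 - 1*864 = 93701 - 864 = 92837)
y + (276 + w(3)*(-310)) = 92837 + (276 - 2*(-310)) = 92837 + (276 + 620) = 92837 + 896 = 93733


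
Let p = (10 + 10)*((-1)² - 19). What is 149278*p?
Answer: -53740080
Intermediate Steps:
p = -360 (p = 20*(1 - 19) = 20*(-18) = -360)
149278*p = 149278*(-360) = -53740080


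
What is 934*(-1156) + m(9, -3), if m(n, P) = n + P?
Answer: -1079698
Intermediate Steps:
m(n, P) = P + n
934*(-1156) + m(9, -3) = 934*(-1156) + (-3 + 9) = -1079704 + 6 = -1079698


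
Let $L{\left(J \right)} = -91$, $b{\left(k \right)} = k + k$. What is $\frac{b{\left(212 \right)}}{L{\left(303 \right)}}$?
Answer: $- \frac{424}{91} \approx -4.6593$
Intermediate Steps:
$b{\left(k \right)} = 2 k$
$\frac{b{\left(212 \right)}}{L{\left(303 \right)}} = \frac{2 \cdot 212}{-91} = 424 \left(- \frac{1}{91}\right) = - \frac{424}{91}$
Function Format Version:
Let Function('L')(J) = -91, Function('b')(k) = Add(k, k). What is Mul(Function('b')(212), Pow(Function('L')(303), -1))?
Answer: Rational(-424, 91) ≈ -4.6593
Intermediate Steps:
Function('b')(k) = Mul(2, k)
Mul(Function('b')(212), Pow(Function('L')(303), -1)) = Mul(Mul(2, 212), Pow(-91, -1)) = Mul(424, Rational(-1, 91)) = Rational(-424, 91)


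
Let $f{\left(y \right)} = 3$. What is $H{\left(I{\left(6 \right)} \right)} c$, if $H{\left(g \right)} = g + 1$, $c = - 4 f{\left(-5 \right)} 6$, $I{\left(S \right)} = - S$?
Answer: $360$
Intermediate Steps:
$c = -72$ ($c = \left(-4\right) 3 \cdot 6 = \left(-12\right) 6 = -72$)
$H{\left(g \right)} = 1 + g$
$H{\left(I{\left(6 \right)} \right)} c = \left(1 - 6\right) \left(-72\right) = \left(-5\right) \left(-72\right) = 360$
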